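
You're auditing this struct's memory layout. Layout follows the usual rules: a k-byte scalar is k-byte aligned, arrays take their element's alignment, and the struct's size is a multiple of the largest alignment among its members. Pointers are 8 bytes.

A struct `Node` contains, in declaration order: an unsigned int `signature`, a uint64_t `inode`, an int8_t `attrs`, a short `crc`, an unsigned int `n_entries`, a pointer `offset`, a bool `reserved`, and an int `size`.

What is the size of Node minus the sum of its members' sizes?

0..4  signature  (4B, 4-aligned)
4..8  -- padding (4B)
8..16  inode  (8B, 8-aligned)
16..17  attrs  (1B, 1-aligned)
17..18  -- padding (1B)
18..20  crc  (2B, 2-aligned)
20..24  n_entries  (4B, 4-aligned)
24..32  offset  (8B, 8-aligned)
32..33  reserved  (1B, 1-aligned)
33..36  -- padding (3B)
36..40  size  (4B, 4-aligned)
sizeof = 40, alignof = 8
data bytes 32, size 40 → padding 8

8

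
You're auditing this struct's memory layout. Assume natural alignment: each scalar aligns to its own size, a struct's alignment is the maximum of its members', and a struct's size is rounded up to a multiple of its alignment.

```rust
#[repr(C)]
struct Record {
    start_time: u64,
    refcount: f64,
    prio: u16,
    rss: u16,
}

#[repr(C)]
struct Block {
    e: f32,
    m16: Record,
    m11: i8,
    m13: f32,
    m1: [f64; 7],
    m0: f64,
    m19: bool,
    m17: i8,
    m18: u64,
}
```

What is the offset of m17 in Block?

105

Record: start_time at 0 (size 8, align 8) → ends 8; refcount at 8 (size 8, align 8) → ends 16; prio at 16 (size 2, align 2) → ends 18; rss at 18 (size 2, align 2) → ends 20; tail pad 4 to reach multiple of 8; total 24 bytes, alignment 8
e at 0 (size 4, align 4) → ends 4
pad 4 to align 8 for m16
m16 at 8 (size 24, align 8) → ends 32
m11 at 32 (size 1, align 1) → ends 33
pad 3 to align 4 for m13
m13 at 36 (size 4, align 4) → ends 40
m1 at 40 (size 56, align 8) → ends 96
m0 at 96 (size 8, align 8) → ends 104
m19 at 104 (size 1, align 1) → ends 105
m17 at 105 (size 1, align 1) → ends 106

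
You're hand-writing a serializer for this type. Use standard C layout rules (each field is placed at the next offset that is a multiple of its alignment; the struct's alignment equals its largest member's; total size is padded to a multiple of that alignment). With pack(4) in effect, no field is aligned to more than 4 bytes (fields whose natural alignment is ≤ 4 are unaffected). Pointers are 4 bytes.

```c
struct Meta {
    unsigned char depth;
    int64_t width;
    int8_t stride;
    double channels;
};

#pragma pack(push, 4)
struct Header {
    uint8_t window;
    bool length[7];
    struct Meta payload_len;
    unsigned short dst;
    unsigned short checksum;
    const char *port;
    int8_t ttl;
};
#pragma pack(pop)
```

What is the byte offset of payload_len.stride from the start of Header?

24

Meta: @0: depth [1B, align 1] → 1; +7 pad (align 8); @8: width [8B, align 8] → 16; @16: stride [1B, align 1] → 17; +7 pad (align 8); @24: channels [8B, align 8] → 32; size 32, align 8
@0: window [1B, align 1] → 1
@1: length [7B, align 1] → 8
@8: payload_len [32B, align 4] → 40
within Meta: stride at 16
8 + 16 = 24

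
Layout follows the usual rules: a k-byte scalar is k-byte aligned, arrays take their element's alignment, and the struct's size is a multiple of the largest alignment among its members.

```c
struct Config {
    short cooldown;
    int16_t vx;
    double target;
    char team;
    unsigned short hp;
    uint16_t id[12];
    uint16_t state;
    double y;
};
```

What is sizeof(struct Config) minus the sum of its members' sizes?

0..2  cooldown  (2B, 2-aligned)
2..4  vx  (2B, 2-aligned)
4..8  -- padding (4B)
8..16  target  (8B, 8-aligned)
16..17  team  (1B, 1-aligned)
17..18  -- padding (1B)
18..20  hp  (2B, 2-aligned)
20..44  id  (24B, 2-aligned)
44..46  state  (2B, 2-aligned)
46..48  -- padding (2B)
48..56  y  (8B, 8-aligned)
sizeof = 56, alignof = 8
data bytes 49, size 56 → padding 7

7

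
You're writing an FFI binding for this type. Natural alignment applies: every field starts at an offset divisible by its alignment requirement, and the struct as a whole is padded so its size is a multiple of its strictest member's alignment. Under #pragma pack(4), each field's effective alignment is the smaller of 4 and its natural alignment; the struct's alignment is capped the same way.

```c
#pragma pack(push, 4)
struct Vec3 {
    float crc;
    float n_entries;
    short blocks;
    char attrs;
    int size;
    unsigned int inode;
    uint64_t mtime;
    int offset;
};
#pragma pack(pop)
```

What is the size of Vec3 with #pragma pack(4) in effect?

32

crc at 0 (size 4, align 4) → ends 4
n_entries at 4 (size 4, align 4) → ends 8
blocks at 8 (size 2, align 2) → ends 10
attrs at 10 (size 1, align 1) → ends 11
pad 1 to align 4 for size
size at 12 (size 4, align 4) → ends 16
inode at 16 (size 4, align 4) → ends 20
mtime at 20 (size 8, align 4) → ends 28
offset at 28 (size 4, align 4) → ends 32
total 32 bytes, alignment 4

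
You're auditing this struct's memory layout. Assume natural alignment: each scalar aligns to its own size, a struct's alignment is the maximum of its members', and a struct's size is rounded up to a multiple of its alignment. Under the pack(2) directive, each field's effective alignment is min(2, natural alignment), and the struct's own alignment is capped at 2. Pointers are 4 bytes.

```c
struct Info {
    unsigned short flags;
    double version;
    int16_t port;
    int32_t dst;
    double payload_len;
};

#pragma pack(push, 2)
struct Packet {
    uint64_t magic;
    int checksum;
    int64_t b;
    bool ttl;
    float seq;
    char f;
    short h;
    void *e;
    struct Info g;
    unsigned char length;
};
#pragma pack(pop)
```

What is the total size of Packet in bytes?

68

Info: @0: flags [2B, align 2] → 2; +6 pad (align 8); @8: version [8B, align 8] → 16; @16: port [2B, align 2] → 18; +2 pad (align 4); @20: dst [4B, align 4] → 24; @24: payload_len [8B, align 8] → 32; size 32, align 8
@0: magic [8B, align 2] → 8
@8: checksum [4B, align 2] → 12
@12: b [8B, align 2] → 20
@20: ttl [1B, align 1] → 21
+1 pad (align 2)
@22: seq [4B, align 2] → 26
@26: f [1B, align 1] → 27
+1 pad (align 2)
@28: h [2B, align 2] → 30
@30: e [4B, align 2] → 34
@34: g [32B, align 2] → 66
@66: length [1B, align 1] → 67
+1 tail pad (align 2)
size 68, align 2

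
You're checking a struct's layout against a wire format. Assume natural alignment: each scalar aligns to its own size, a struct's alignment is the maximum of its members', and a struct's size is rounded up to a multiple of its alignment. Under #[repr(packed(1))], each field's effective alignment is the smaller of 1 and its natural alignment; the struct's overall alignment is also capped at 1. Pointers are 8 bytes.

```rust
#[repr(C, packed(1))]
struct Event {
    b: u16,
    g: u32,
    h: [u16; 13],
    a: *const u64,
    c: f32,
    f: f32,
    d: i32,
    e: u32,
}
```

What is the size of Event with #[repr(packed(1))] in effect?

56

0..2  b  (2B, 1-aligned)
2..6  g  (4B, 1-aligned)
6..32  h  (26B, 1-aligned)
32..40  a  (8B, 1-aligned)
40..44  c  (4B, 1-aligned)
44..48  f  (4B, 1-aligned)
48..52  d  (4B, 1-aligned)
52..56  e  (4B, 1-aligned)
sizeof = 56, alignof = 1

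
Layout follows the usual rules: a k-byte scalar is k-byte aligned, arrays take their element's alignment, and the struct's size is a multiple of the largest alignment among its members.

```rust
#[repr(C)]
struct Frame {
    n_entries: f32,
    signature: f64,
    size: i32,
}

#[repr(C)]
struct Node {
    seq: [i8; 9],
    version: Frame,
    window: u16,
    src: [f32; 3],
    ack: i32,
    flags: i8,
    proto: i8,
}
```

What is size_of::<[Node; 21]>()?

1344

Frame: n_entries at 0 (size 4, align 4) → ends 4; pad 4 to align 8 for signature; signature at 8 (size 8, align 8) → ends 16; size at 16 (size 4, align 4) → ends 20; tail pad 4 to reach multiple of 8; total 24 bytes, alignment 8
seq at 0 (size 9, align 1) → ends 9
pad 7 to align 8 for version
version at 16 (size 24, align 8) → ends 40
window at 40 (size 2, align 2) → ends 42
pad 2 to align 4 for src
src at 44 (size 12, align 4) → ends 56
ack at 56 (size 4, align 4) → ends 60
flags at 60 (size 1, align 1) → ends 61
proto at 61 (size 1, align 1) → ends 62
tail pad 2 to reach multiple of 8
total 64 bytes, alignment 8
array of 21: 21 × 64 = 1344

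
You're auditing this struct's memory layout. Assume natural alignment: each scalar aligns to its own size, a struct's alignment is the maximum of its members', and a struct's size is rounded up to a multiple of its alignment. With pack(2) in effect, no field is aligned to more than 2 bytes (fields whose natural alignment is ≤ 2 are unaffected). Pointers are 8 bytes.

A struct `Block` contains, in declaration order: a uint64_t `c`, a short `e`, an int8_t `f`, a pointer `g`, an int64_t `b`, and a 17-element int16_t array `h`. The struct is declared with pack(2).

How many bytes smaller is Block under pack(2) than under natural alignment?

10

natural layout:
  c at 0 (size 8, align 8) → ends 8
  e at 8 (size 2, align 2) → ends 10
  f at 10 (size 1, align 1) → ends 11
  pad 5 to align 8 for g
  g at 16 (size 8, align 8) → ends 24
  b at 24 (size 8, align 8) → ends 32
  h at 32 (size 34, align 2) → ends 66
  tail pad 6 to reach multiple of 8
  total 72 bytes, alignment 8
packed(2) layout:
  c at 0 (size 8, align 2) → ends 8
  e at 8 (size 2, align 2) → ends 10
  f at 10 (size 1, align 1) → ends 11
  pad 1 to align 2 for g
  g at 12 (size 8, align 2) → ends 20
  b at 20 (size 8, align 2) → ends 28
  h at 28 (size 34, align 2) → ends 62
  total 62 bytes, alignment 2
72 − 62 = 10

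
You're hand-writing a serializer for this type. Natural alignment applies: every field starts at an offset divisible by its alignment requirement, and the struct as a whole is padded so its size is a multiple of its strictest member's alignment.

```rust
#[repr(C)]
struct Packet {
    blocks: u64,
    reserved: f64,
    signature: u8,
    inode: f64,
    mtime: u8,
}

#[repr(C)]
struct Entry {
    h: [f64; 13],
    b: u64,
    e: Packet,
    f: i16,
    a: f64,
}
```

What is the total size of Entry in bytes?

168 bytes

Packet: blocks at 0 (size 8, align 8) → ends 8; reserved at 8 (size 8, align 8) → ends 16; signature at 16 (size 1, align 1) → ends 17; pad 7 to align 8 for inode; inode at 24 (size 8, align 8) → ends 32; mtime at 32 (size 1, align 1) → ends 33; tail pad 7 to reach multiple of 8; total 40 bytes, alignment 8
h at 0 (size 104, align 8) → ends 104
b at 104 (size 8, align 8) → ends 112
e at 112 (size 40, align 8) → ends 152
f at 152 (size 2, align 2) → ends 154
pad 6 to align 8 for a
a at 160 (size 8, align 8) → ends 168
total 168 bytes, alignment 8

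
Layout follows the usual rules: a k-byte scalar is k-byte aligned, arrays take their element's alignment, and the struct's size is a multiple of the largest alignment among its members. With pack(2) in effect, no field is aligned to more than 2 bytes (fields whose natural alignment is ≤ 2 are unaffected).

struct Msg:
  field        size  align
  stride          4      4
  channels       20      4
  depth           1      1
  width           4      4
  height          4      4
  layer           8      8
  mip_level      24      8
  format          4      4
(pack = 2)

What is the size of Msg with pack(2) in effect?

@0: stride [4B, align 2] → 4
@4: channels [20B, align 2] → 24
@24: depth [1B, align 1] → 25
+1 pad (align 2)
@26: width [4B, align 2] → 30
@30: height [4B, align 2] → 34
@34: layer [8B, align 2] → 42
@42: mip_level [24B, align 2] → 66
@66: format [4B, align 2] → 70
size 70, align 2

70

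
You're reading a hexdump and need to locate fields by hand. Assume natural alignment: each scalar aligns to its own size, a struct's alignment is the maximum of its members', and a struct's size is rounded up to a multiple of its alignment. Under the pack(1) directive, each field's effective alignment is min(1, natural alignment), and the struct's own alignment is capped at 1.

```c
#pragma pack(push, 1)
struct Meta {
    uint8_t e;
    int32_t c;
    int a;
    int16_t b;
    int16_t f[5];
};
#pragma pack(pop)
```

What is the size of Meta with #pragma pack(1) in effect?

e at 0 (size 1, align 1) → ends 1
c at 1 (size 4, align 1) → ends 5
a at 5 (size 4, align 1) → ends 9
b at 9 (size 2, align 1) → ends 11
f at 11 (size 10, align 1) → ends 21
total 21 bytes, alignment 1

21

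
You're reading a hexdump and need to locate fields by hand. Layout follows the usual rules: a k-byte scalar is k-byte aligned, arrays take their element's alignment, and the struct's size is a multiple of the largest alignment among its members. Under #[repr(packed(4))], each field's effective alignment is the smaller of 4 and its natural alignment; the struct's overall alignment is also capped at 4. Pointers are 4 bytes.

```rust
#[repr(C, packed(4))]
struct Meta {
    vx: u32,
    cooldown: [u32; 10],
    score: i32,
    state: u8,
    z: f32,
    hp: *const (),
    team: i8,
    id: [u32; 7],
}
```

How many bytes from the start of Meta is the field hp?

@0: vx [4B, align 4] → 4
@4: cooldown [40B, align 4] → 44
@44: score [4B, align 4] → 48
@48: state [1B, align 1] → 49
+3 pad (align 4)
@52: z [4B, align 4] → 56
@56: hp [4B, align 4] → 60

56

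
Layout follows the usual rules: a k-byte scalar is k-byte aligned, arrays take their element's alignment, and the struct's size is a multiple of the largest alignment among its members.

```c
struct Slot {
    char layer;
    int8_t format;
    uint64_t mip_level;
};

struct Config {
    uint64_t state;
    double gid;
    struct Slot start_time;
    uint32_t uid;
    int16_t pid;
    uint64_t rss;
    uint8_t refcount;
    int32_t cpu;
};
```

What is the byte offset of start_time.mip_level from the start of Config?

Slot: 0..1  layer  (1B, 1-aligned); 1..2  format  (1B, 1-aligned); 2..8  -- padding (6B); 8..16  mip_level  (8B, 8-aligned); sizeof = 16, alignof = 8
0..8  state  (8B, 8-aligned)
8..16  gid  (8B, 8-aligned)
16..32  start_time  (16B, 8-aligned)
within Slot: mip_level at 8
16 + 8 = 24

24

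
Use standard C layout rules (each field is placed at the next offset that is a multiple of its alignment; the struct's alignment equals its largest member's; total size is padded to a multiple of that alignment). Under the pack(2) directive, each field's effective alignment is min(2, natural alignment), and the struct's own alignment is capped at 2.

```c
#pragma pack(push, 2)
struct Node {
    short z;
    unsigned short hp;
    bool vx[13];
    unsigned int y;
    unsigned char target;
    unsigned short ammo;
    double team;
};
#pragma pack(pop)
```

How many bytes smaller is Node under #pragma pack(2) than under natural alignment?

natural layout:
  z at 0 (size 2, align 2) → ends 2
  hp at 2 (size 2, align 2) → ends 4
  vx at 4 (size 13, align 1) → ends 17
  pad 3 to align 4 for y
  y at 20 (size 4, align 4) → ends 24
  target at 24 (size 1, align 1) → ends 25
  pad 1 to align 2 for ammo
  ammo at 26 (size 2, align 2) → ends 28
  pad 4 to align 8 for team
  team at 32 (size 8, align 8) → ends 40
  total 40 bytes, alignment 8
packed(2) layout:
  z at 0 (size 2, align 2) → ends 2
  hp at 2 (size 2, align 2) → ends 4
  vx at 4 (size 13, align 1) → ends 17
  pad 1 to align 2 for y
  y at 18 (size 4, align 2) → ends 22
  target at 22 (size 1, align 1) → ends 23
  pad 1 to align 2 for ammo
  ammo at 24 (size 2, align 2) → ends 26
  team at 26 (size 8, align 2) → ends 34
  total 34 bytes, alignment 2
40 − 34 = 6

6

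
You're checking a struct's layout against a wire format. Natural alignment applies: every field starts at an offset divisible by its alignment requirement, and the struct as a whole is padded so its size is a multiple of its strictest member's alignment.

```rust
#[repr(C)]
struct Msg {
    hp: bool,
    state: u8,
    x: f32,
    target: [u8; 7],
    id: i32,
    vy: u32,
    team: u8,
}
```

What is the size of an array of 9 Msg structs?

252

hp at 0 (size 1, align 1) → ends 1
state at 1 (size 1, align 1) → ends 2
pad 2 to align 4 for x
x at 4 (size 4, align 4) → ends 8
target at 8 (size 7, align 1) → ends 15
pad 1 to align 4 for id
id at 16 (size 4, align 4) → ends 20
vy at 20 (size 4, align 4) → ends 24
team at 24 (size 1, align 1) → ends 25
tail pad 3 to reach multiple of 4
total 28 bytes, alignment 4
array of 9: 9 × 28 = 252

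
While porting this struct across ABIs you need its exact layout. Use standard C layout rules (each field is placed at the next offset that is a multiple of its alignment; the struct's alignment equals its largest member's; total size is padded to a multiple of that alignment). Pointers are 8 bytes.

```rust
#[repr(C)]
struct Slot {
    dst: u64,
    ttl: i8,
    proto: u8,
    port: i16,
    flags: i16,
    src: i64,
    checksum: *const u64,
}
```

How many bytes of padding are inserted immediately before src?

2

0..8  dst  (8B, 8-aligned)
8..9  ttl  (1B, 1-aligned)
9..10  proto  (1B, 1-aligned)
10..12  port  (2B, 2-aligned)
12..14  flags  (2B, 2-aligned)
14..16  -- padding (2B)
16..24  src  (8B, 8-aligned)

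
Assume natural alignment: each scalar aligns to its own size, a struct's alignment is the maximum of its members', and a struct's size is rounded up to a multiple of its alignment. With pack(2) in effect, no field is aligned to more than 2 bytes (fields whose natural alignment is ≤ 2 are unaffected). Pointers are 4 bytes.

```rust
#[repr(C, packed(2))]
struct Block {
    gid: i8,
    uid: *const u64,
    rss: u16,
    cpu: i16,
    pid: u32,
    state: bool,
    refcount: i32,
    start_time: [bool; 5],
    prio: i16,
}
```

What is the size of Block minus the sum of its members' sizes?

3

0..1  gid  (1B, 1-aligned)
1..2  -- padding (1B)
2..6  uid  (4B, 2-aligned)
6..8  rss  (2B, 2-aligned)
8..10  cpu  (2B, 2-aligned)
10..14  pid  (4B, 2-aligned)
14..15  state  (1B, 1-aligned)
15..16  -- padding (1B)
16..20  refcount  (4B, 2-aligned)
20..25  start_time  (5B, 1-aligned)
25..26  -- padding (1B)
26..28  prio  (2B, 2-aligned)
sizeof = 28, alignof = 2
data bytes 25, size 28 → padding 3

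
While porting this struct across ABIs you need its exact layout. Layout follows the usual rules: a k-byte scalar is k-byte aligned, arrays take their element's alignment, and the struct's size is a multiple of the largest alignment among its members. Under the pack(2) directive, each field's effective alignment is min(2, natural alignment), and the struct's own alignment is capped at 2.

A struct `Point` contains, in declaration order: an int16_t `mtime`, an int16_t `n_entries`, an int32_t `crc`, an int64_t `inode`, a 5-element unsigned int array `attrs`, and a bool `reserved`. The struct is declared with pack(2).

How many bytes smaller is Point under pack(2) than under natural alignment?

natural layout:
  mtime at 0 (size 2, align 2) → ends 2
  n_entries at 2 (size 2, align 2) → ends 4
  crc at 4 (size 4, align 4) → ends 8
  inode at 8 (size 8, align 8) → ends 16
  attrs at 16 (size 20, align 4) → ends 36
  reserved at 36 (size 1, align 1) → ends 37
  tail pad 3 to reach multiple of 8
  total 40 bytes, alignment 8
packed(2) layout:
  mtime at 0 (size 2, align 2) → ends 2
  n_entries at 2 (size 2, align 2) → ends 4
  crc at 4 (size 4, align 2) → ends 8
  inode at 8 (size 8, align 2) → ends 16
  attrs at 16 (size 20, align 2) → ends 36
  reserved at 36 (size 1, align 1) → ends 37
  tail pad 1 to reach multiple of 2
  total 38 bytes, alignment 2
40 − 38 = 2

2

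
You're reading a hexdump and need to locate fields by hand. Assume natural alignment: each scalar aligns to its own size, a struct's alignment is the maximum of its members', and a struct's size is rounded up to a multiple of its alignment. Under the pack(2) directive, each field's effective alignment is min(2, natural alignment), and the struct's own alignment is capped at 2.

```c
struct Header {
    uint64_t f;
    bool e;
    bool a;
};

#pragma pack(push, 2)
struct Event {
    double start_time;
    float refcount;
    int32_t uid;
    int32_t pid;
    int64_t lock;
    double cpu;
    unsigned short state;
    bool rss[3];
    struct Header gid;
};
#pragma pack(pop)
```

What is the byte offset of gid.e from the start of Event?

Header: 0..8  f  (8B, 8-aligned); 8..9  e  (1B, 1-aligned); 9..10  a  (1B, 1-aligned); 10..16  -- tail padding (6B); sizeof = 16, alignof = 8
0..8  start_time  (8B, 2-aligned)
8..12  refcount  (4B, 2-aligned)
12..16  uid  (4B, 2-aligned)
16..20  pid  (4B, 2-aligned)
20..28  lock  (8B, 2-aligned)
28..36  cpu  (8B, 2-aligned)
36..38  state  (2B, 2-aligned)
38..41  rss  (3B, 1-aligned)
41..42  -- padding (1B)
42..58  gid  (16B, 2-aligned)
within Header: e at 8
42 + 8 = 50

50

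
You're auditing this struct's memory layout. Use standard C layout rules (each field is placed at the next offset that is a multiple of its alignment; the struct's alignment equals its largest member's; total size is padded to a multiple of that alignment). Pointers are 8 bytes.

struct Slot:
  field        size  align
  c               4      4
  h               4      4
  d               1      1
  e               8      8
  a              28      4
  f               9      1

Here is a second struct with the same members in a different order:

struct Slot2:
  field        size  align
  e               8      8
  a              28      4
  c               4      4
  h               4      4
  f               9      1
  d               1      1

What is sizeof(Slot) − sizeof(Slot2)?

8

@0: c [4B, align 4] → 4
@4: h [4B, align 4] → 8
@8: d [1B, align 1] → 9
+7 pad (align 8)
@16: e [8B, align 8] → 24
@24: a [28B, align 4] → 52
@52: f [9B, align 1] → 61
+3 tail pad (align 8)
size 64, align 8
— Slot2 —
@0: e [8B, align 8] → 8
@8: a [28B, align 4] → 36
@36: c [4B, align 4] → 40
@40: h [4B, align 4] → 44
@44: f [9B, align 1] → 53
@53: d [1B, align 1] → 54
+2 tail pad (align 8)
size 56, align 8
64 − 56 = 8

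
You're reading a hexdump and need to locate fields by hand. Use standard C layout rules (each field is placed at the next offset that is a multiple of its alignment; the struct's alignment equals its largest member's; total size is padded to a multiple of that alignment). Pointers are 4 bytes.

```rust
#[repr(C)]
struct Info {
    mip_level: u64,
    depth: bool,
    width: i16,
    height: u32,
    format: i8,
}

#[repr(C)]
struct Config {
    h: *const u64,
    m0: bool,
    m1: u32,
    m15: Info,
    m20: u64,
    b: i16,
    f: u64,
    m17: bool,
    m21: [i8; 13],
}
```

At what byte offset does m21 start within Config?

Info: mip_level at 0 (size 8, align 8) → ends 8; depth at 8 (size 1, align 1) → ends 9; pad 1 to align 2 for width; width at 10 (size 2, align 2) → ends 12; height at 12 (size 4, align 4) → ends 16; format at 16 (size 1, align 1) → ends 17; tail pad 7 to reach multiple of 8; total 24 bytes, alignment 8
h at 0 (size 4, align 4) → ends 4
m0 at 4 (size 1, align 1) → ends 5
pad 3 to align 4 for m1
m1 at 8 (size 4, align 4) → ends 12
pad 4 to align 8 for m15
m15 at 16 (size 24, align 8) → ends 40
m20 at 40 (size 8, align 8) → ends 48
b at 48 (size 2, align 2) → ends 50
pad 6 to align 8 for f
f at 56 (size 8, align 8) → ends 64
m17 at 64 (size 1, align 1) → ends 65
m21 at 65 (size 13, align 1) → ends 78

65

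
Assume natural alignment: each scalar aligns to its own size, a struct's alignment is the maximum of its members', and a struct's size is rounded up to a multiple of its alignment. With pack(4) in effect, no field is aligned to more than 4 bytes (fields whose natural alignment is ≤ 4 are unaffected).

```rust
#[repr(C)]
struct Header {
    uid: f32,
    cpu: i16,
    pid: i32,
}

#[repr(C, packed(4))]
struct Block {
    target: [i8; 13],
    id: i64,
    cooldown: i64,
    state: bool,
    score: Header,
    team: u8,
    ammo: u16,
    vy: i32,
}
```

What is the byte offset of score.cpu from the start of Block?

Header: uid at 0 (size 4, align 4) → ends 4; cpu at 4 (size 2, align 2) → ends 6; pad 2 to align 4 for pid; pid at 8 (size 4, align 4) → ends 12; total 12 bytes, alignment 4
target at 0 (size 13, align 1) → ends 13
pad 3 to align 4 for id
id at 16 (size 8, align 4) → ends 24
cooldown at 24 (size 8, align 4) → ends 32
state at 32 (size 1, align 1) → ends 33
pad 3 to align 4 for score
score at 36 (size 12, align 4) → ends 48
within Header: cpu at 4
36 + 4 = 40

40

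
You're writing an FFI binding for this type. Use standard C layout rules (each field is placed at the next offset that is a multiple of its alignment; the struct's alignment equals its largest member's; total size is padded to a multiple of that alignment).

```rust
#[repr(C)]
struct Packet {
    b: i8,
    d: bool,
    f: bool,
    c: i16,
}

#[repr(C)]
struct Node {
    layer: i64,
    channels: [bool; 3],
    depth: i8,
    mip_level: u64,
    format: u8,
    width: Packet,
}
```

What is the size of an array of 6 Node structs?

192

Packet: b at 0 (size 1, align 1) → ends 1; d at 1 (size 1, align 1) → ends 2; f at 2 (size 1, align 1) → ends 3; pad 1 to align 2 for c; c at 4 (size 2, align 2) → ends 6; total 6 bytes, alignment 2
layer at 0 (size 8, align 8) → ends 8
channels at 8 (size 3, align 1) → ends 11
depth at 11 (size 1, align 1) → ends 12
pad 4 to align 8 for mip_level
mip_level at 16 (size 8, align 8) → ends 24
format at 24 (size 1, align 1) → ends 25
pad 1 to align 2 for width
width at 26 (size 6, align 2) → ends 32
total 32 bytes, alignment 8
array of 6: 6 × 32 = 192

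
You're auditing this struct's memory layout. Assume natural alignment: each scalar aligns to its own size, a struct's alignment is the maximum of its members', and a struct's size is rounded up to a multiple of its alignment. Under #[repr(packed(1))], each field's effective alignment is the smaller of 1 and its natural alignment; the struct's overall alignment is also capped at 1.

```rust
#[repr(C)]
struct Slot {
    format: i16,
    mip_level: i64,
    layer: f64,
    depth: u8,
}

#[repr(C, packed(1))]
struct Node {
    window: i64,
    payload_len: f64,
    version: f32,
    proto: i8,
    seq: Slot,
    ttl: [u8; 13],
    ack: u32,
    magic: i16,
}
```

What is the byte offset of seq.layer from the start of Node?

37

Slot: @0: format [2B, align 2] → 2; +6 pad (align 8); @8: mip_level [8B, align 8] → 16; @16: layer [8B, align 8] → 24; @24: depth [1B, align 1] → 25; +7 tail pad (align 8); size 32, align 8
@0: window [8B, align 1] → 8
@8: payload_len [8B, align 1] → 16
@16: version [4B, align 1] → 20
@20: proto [1B, align 1] → 21
@21: seq [32B, align 1] → 53
within Slot: layer at 16
21 + 16 = 37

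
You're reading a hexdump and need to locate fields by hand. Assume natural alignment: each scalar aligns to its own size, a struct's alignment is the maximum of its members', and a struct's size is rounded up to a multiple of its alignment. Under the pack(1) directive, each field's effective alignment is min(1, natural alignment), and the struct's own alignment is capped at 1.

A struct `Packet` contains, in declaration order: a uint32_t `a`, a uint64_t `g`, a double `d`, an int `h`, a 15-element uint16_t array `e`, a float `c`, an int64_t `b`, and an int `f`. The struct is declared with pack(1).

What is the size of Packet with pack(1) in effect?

@0: a [4B, align 1] → 4
@4: g [8B, align 1] → 12
@12: d [8B, align 1] → 20
@20: h [4B, align 1] → 24
@24: e [30B, align 1] → 54
@54: c [4B, align 1] → 58
@58: b [8B, align 1] → 66
@66: f [4B, align 1] → 70
size 70, align 1

70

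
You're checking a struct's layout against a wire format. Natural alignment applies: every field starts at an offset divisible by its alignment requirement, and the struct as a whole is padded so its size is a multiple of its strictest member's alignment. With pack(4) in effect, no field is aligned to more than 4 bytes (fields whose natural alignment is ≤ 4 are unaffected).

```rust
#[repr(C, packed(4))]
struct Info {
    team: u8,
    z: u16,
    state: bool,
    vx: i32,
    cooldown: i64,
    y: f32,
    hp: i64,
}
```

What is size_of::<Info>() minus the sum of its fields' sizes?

0..1  team  (1B, 1-aligned)
1..2  -- padding (1B)
2..4  z  (2B, 2-aligned)
4..5  state  (1B, 1-aligned)
5..8  -- padding (3B)
8..12  vx  (4B, 4-aligned)
12..20  cooldown  (8B, 4-aligned)
20..24  y  (4B, 4-aligned)
24..32  hp  (8B, 4-aligned)
sizeof = 32, alignof = 4
data bytes 28, size 32 → padding 4

4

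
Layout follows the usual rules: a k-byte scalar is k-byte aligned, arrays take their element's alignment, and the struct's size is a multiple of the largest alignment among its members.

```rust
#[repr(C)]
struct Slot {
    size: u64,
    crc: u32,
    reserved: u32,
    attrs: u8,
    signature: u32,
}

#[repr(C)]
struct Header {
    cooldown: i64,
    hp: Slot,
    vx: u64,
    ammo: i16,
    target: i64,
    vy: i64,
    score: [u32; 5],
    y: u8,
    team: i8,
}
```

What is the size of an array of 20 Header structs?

Slot: 0..8  size  (8B, 8-aligned); 8..12  crc  (4B, 4-aligned); 12..16  reserved  (4B, 4-aligned); 16..17  attrs  (1B, 1-aligned); 17..20  -- padding (3B); 20..24  signature  (4B, 4-aligned); sizeof = 24, alignof = 8
0..8  cooldown  (8B, 8-aligned)
8..32  hp  (24B, 8-aligned)
32..40  vx  (8B, 8-aligned)
40..42  ammo  (2B, 2-aligned)
42..48  -- padding (6B)
48..56  target  (8B, 8-aligned)
56..64  vy  (8B, 8-aligned)
64..84  score  (20B, 4-aligned)
84..85  y  (1B, 1-aligned)
85..86  team  (1B, 1-aligned)
86..88  -- tail padding (2B)
sizeof = 88, alignof = 8
array of 20: 20 × 88 = 1760

1760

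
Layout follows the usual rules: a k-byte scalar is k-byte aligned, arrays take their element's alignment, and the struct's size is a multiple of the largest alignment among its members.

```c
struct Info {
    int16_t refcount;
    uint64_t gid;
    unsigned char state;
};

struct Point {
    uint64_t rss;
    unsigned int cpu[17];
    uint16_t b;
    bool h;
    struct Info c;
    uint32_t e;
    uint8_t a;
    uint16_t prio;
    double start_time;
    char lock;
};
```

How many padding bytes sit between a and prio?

1

Info: refcount at 0 (size 2, align 2) → ends 2; pad 6 to align 8 for gid; gid at 8 (size 8, align 8) → ends 16; state at 16 (size 1, align 1) → ends 17; tail pad 7 to reach multiple of 8; total 24 bytes, alignment 8
rss at 0 (size 8, align 8) → ends 8
cpu at 8 (size 68, align 4) → ends 76
b at 76 (size 2, align 2) → ends 78
h at 78 (size 1, align 1) → ends 79
pad 1 to align 8 for c
c at 80 (size 24, align 8) → ends 104
e at 104 (size 4, align 4) → ends 108
a at 108 (size 1, align 1) → ends 109
pad 1 to align 2 for prio
prio at 110 (size 2, align 2) → ends 112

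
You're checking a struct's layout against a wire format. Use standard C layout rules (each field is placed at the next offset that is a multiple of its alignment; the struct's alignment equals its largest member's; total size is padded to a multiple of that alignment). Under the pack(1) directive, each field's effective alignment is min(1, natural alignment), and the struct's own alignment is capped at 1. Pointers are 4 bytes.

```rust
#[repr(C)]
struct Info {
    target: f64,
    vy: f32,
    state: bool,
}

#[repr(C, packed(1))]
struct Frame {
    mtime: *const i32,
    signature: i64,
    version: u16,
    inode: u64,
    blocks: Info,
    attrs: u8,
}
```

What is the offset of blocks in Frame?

Info: @0: target [8B, align 8] → 8; @8: vy [4B, align 4] → 12; @12: state [1B, align 1] → 13; +3 tail pad (align 8); size 16, align 8
@0: mtime [4B, align 1] → 4
@4: signature [8B, align 1] → 12
@12: version [2B, align 1] → 14
@14: inode [8B, align 1] → 22
@22: blocks [16B, align 1] → 38

22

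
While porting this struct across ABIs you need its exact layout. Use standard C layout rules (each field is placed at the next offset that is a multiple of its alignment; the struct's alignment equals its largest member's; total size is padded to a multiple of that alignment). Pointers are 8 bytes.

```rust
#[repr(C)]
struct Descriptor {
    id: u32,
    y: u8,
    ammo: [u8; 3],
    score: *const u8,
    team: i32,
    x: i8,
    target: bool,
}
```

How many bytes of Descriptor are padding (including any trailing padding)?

2

id at 0 (size 4, align 4) → ends 4
y at 4 (size 1, align 1) → ends 5
ammo at 5 (size 3, align 1) → ends 8
score at 8 (size 8, align 8) → ends 16
team at 16 (size 4, align 4) → ends 20
x at 20 (size 1, align 1) → ends 21
target at 21 (size 1, align 1) → ends 22
tail pad 2 to reach multiple of 8
total 24 bytes, alignment 8
data bytes 22, size 24 → padding 2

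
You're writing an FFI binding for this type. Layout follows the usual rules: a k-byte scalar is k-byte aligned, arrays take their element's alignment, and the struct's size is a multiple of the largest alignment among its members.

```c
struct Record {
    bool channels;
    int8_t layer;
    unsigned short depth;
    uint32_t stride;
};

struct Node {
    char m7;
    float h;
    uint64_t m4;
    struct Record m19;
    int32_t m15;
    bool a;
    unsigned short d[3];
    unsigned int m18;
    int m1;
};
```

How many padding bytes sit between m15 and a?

0

Record: 0..1  channels  (1B, 1-aligned); 1..2  layer  (1B, 1-aligned); 2..4  depth  (2B, 2-aligned); 4..8  stride  (4B, 4-aligned); sizeof = 8, alignof = 4
0..1  m7  (1B, 1-aligned)
1..4  -- padding (3B)
4..8  h  (4B, 4-aligned)
8..16  m4  (8B, 8-aligned)
16..24  m19  (8B, 4-aligned)
24..28  m15  (4B, 4-aligned)
28..29  a  (1B, 1-aligned)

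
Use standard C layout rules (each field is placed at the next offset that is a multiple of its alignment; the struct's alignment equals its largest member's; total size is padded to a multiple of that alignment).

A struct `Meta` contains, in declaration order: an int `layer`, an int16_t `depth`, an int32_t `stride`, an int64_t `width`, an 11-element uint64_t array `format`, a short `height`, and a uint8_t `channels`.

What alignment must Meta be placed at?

8

member alignments: layer=4, depth=2, stride=4, width=8, format=8, height=2, channels=1
max = 8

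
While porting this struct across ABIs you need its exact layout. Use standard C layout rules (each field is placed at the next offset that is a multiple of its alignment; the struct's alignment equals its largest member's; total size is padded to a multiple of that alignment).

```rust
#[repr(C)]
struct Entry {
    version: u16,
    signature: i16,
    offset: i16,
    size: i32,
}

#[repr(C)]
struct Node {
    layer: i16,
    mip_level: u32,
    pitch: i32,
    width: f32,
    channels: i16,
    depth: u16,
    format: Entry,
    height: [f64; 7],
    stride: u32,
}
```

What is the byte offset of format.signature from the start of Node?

22

Entry: version at 0 (size 2, align 2) → ends 2; signature at 2 (size 2, align 2) → ends 4; offset at 4 (size 2, align 2) → ends 6; pad 2 to align 4 for size; size at 8 (size 4, align 4) → ends 12; total 12 bytes, alignment 4
layer at 0 (size 2, align 2) → ends 2
pad 2 to align 4 for mip_level
mip_level at 4 (size 4, align 4) → ends 8
pitch at 8 (size 4, align 4) → ends 12
width at 12 (size 4, align 4) → ends 16
channels at 16 (size 2, align 2) → ends 18
depth at 18 (size 2, align 2) → ends 20
format at 20 (size 12, align 4) → ends 32
within Entry: signature at 2
20 + 2 = 22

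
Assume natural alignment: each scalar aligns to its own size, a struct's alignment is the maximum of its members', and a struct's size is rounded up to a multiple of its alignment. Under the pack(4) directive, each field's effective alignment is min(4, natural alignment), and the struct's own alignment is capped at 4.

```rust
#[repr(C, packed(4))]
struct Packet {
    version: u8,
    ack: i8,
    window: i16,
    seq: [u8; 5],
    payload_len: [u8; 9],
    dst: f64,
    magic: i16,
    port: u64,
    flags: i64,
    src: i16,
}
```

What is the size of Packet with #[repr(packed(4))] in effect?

0..1  version  (1B, 1-aligned)
1..2  ack  (1B, 1-aligned)
2..4  window  (2B, 2-aligned)
4..9  seq  (5B, 1-aligned)
9..18  payload_len  (9B, 1-aligned)
18..20  -- padding (2B)
20..28  dst  (8B, 4-aligned)
28..30  magic  (2B, 2-aligned)
30..32  -- padding (2B)
32..40  port  (8B, 4-aligned)
40..48  flags  (8B, 4-aligned)
48..50  src  (2B, 2-aligned)
50..52  -- tail padding (2B)
sizeof = 52, alignof = 4

52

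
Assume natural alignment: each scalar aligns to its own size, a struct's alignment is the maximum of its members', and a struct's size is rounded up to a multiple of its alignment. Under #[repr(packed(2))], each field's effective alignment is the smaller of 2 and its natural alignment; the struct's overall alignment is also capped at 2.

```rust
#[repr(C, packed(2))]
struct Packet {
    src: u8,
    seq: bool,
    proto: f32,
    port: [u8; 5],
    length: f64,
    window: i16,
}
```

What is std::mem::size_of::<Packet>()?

22

0..1  src  (1B, 1-aligned)
1..2  seq  (1B, 1-aligned)
2..6  proto  (4B, 2-aligned)
6..11  port  (5B, 1-aligned)
11..12  -- padding (1B)
12..20  length  (8B, 2-aligned)
20..22  window  (2B, 2-aligned)
sizeof = 22, alignof = 2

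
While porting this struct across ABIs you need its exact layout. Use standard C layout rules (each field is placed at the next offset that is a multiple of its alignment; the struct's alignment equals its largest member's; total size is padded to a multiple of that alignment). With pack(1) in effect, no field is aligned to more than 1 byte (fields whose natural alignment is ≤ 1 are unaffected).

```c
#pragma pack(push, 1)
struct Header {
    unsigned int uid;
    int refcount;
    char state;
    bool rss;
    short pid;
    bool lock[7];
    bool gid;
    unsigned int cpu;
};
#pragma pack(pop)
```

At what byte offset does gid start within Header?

19

@0: uid [4B, align 1] → 4
@4: refcount [4B, align 1] → 8
@8: state [1B, align 1] → 9
@9: rss [1B, align 1] → 10
@10: pid [2B, align 1] → 12
@12: lock [7B, align 1] → 19
@19: gid [1B, align 1] → 20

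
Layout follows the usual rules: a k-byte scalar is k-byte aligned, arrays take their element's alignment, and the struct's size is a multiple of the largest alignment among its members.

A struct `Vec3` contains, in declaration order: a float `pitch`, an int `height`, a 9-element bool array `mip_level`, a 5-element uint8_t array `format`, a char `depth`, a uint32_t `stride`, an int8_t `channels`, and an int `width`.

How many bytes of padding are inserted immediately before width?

@0: pitch [4B, align 4] → 4
@4: height [4B, align 4] → 8
@8: mip_level [9B, align 1] → 17
@17: format [5B, align 1] → 22
@22: depth [1B, align 1] → 23
+1 pad (align 4)
@24: stride [4B, align 4] → 28
@28: channels [1B, align 1] → 29
+3 pad (align 4)
@32: width [4B, align 4] → 36

3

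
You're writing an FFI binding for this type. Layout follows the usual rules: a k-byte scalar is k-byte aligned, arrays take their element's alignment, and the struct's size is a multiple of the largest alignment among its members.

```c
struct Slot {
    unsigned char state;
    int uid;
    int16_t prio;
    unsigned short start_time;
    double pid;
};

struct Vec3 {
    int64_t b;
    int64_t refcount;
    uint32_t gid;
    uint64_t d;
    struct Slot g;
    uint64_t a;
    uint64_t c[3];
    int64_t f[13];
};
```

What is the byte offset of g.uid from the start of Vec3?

36

Slot: state at 0 (size 1, align 1) → ends 1; pad 3 to align 4 for uid; uid at 4 (size 4, align 4) → ends 8; prio at 8 (size 2, align 2) → ends 10; start_time at 10 (size 2, align 2) → ends 12; pad 4 to align 8 for pid; pid at 16 (size 8, align 8) → ends 24; total 24 bytes, alignment 8
b at 0 (size 8, align 8) → ends 8
refcount at 8 (size 8, align 8) → ends 16
gid at 16 (size 4, align 4) → ends 20
pad 4 to align 8 for d
d at 24 (size 8, align 8) → ends 32
g at 32 (size 24, align 8) → ends 56
within Slot: uid at 4
32 + 4 = 36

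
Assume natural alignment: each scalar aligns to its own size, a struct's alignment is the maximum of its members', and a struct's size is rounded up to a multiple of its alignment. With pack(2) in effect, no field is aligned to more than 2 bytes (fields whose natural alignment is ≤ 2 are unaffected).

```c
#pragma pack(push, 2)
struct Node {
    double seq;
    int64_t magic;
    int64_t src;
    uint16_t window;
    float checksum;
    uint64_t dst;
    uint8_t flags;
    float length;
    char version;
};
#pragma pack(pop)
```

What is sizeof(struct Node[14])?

644

0..8  seq  (8B, 2-aligned)
8..16  magic  (8B, 2-aligned)
16..24  src  (8B, 2-aligned)
24..26  window  (2B, 2-aligned)
26..30  checksum  (4B, 2-aligned)
30..38  dst  (8B, 2-aligned)
38..39  flags  (1B, 1-aligned)
39..40  -- padding (1B)
40..44  length  (4B, 2-aligned)
44..45  version  (1B, 1-aligned)
45..46  -- tail padding (1B)
sizeof = 46, alignof = 2
array of 14: 14 × 46 = 644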